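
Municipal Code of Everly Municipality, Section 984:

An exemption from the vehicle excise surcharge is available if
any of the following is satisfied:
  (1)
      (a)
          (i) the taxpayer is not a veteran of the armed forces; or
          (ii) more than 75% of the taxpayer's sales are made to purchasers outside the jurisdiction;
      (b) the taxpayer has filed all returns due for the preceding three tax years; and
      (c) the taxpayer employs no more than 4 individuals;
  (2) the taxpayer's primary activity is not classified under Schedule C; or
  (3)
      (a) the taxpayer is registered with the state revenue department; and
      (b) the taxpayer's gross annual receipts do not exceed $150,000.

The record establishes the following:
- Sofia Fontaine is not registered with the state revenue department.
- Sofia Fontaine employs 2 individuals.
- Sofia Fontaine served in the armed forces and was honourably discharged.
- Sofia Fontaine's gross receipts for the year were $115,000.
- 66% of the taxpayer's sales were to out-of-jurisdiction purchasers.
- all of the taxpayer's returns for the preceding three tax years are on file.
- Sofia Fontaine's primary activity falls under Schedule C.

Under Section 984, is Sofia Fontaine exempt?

(i) not (veteran) — not met.
(ii) >75% out-of-jur. sales — fails.
(a): F OR F → false.
(b) returns current — satisfied.
(c) ≤ 4 employees — holds.
(1) = F AND T AND T = false.
(2) not (Schedule C activity) — not satisfied.
(a) state-registered — not met.
(b) receipts ≤ $150,000 — holds.
(3) = F AND T = false.
Overall = F OR F OR F = false.

No — not exempt.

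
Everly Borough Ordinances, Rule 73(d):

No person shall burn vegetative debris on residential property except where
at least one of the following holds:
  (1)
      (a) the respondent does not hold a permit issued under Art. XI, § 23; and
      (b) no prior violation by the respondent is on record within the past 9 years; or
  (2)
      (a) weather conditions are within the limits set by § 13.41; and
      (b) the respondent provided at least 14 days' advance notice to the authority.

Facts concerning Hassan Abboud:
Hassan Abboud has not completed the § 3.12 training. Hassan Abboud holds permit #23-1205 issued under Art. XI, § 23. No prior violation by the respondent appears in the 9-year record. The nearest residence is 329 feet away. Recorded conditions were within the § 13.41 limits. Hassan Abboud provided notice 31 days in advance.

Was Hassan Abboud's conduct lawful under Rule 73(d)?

(a) not (holds permit) — fails.
(b) no prior violation — holds.
(1) = F AND T = false.
(a) weather ok — met.
(b) ≥14 days' notice — holds.
So (2) is satisfied (T AND T).
Overall: F OR T → true.

Yes — lawful.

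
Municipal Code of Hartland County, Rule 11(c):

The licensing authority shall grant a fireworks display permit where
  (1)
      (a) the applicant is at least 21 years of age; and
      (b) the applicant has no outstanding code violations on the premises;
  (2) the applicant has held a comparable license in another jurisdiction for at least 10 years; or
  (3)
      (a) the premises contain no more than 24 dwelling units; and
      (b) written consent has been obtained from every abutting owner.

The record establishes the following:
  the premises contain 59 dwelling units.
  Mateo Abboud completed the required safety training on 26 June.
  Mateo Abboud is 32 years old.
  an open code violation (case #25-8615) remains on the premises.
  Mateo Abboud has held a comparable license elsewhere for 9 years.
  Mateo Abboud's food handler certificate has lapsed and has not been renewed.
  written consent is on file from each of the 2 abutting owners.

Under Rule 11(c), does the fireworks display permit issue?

No — denied.

(a) age ≥ 21 — met.
(b) no code violations — not met.
(1): T AND F → false.
(2) prior license ≥ 10 yr — not satisfied.
(a) ≤ 24 units — not met.
(b) all abutters consent — holds.
(3): F AND T → false.
Overall: F OR F OR F → false.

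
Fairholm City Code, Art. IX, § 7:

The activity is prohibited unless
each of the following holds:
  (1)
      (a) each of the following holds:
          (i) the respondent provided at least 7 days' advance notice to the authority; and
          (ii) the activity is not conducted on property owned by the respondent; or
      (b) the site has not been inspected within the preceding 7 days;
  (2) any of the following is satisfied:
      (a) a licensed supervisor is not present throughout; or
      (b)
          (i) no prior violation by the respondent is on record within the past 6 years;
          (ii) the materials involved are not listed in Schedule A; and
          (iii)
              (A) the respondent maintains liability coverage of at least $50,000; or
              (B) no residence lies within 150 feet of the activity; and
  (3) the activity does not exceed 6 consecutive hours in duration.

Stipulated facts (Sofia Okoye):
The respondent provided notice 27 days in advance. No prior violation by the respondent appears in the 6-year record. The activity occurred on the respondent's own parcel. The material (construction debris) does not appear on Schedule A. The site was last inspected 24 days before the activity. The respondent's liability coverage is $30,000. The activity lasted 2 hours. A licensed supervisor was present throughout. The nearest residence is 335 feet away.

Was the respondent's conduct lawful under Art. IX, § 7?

(i) ≥7 days' notice — holds.
(ii) not (own property) — not met.
(a) = T AND F = false.
(b) not (site inspected) — met.
(1) = F OR T = true.
(a) not (supervisor present) — fails.
(i) no prior violation — satisfied.
(ii) not (Schedule A material) — met.
(A) coverage ≥ $50,000 — not met.
(B) no residence in 150 ft — met.
(iii) = F OR T = true.
(b) = T AND T AND T = true.
(2): F OR T → true.
(3) ≤ 6 hrs duration — holds.
Overall = T AND T AND T = true.

Yes — lawful.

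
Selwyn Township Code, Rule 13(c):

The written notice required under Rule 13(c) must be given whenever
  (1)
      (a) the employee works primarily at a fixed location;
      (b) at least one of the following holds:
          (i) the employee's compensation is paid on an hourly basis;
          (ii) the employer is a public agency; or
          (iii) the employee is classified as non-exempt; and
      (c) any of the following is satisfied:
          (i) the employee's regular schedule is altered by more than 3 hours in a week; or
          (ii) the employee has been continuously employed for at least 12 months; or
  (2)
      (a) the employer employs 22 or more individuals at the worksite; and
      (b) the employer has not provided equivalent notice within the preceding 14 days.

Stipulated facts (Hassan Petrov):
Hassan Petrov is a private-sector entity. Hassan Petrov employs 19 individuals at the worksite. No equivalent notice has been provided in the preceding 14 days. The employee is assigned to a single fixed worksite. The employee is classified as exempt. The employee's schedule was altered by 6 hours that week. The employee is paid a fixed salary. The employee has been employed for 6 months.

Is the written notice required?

No — not required.

(a) fixed location — holds.
(i) hourly-paid — fails.
(ii) public agency — not met.
(iii) non-exempt — fails.
(b): F OR F OR F → false.
(i) schedule shift > 3h — met.
(ii) tenure ≥ 12 mo. — not met.
(c) = T OR F = true.
(1): T AND F AND T → false.
(a) ≥ 22 at site — not satisfied.
(b) no recent notice — holds.
(2) = F AND T = false.
Overall: F OR F → false.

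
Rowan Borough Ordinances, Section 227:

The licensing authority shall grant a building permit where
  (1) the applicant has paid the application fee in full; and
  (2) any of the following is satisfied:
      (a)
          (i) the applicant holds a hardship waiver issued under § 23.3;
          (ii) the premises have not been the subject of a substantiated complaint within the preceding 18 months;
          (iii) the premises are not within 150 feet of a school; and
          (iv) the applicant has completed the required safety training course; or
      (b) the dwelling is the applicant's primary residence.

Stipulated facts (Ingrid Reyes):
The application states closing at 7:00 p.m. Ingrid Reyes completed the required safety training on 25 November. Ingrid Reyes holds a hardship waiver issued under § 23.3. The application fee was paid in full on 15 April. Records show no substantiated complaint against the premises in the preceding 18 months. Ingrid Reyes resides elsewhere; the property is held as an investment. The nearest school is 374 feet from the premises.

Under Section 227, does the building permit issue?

(1) fee paid — met.
(i) hardship waiver — holds.
(ii) no complaint in 18 mo. — met.
(iii) ≥150 ft from school — met.
(iv) safety training — satisfied.
(a) = T AND T AND T AND T = true.
(b) primary residence — fails.
(2): T OR F → true.
Overall = T AND T = true.

Yes — granted.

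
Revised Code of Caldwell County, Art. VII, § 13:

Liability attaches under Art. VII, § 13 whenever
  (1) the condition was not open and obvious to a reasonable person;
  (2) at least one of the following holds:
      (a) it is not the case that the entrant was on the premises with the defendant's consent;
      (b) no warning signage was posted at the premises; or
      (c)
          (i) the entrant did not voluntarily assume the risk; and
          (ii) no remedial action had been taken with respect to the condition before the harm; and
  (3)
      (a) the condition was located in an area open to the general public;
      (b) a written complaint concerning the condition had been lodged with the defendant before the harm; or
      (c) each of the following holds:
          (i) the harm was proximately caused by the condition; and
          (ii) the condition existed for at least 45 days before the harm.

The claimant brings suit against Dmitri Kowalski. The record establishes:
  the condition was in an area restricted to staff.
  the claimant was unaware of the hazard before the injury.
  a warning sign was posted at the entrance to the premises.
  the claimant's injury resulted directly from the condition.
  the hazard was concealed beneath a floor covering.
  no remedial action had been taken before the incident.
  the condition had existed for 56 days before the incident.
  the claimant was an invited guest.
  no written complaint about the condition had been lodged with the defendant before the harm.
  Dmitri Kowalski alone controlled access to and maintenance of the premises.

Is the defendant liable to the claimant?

Yes — liable.

(1) not open/obvious — met.
(a) not (consent to enter) — not met.
(b) no signage posted — fails.
(i) no assumed risk — met.
(ii) no remedial action — holds.
So (c) is satisfied (T AND T).
(2) = F OR F OR T = true.
(a) public area — fails.
(b) complaint lodged — not satisfied.
(i) proximate cause — satisfied.
(ii) condition ≥45 days old — holds.
(c): T AND T → true.
So (3) is satisfied (F OR F OR T).
So Overall is satisfied (T AND T AND T).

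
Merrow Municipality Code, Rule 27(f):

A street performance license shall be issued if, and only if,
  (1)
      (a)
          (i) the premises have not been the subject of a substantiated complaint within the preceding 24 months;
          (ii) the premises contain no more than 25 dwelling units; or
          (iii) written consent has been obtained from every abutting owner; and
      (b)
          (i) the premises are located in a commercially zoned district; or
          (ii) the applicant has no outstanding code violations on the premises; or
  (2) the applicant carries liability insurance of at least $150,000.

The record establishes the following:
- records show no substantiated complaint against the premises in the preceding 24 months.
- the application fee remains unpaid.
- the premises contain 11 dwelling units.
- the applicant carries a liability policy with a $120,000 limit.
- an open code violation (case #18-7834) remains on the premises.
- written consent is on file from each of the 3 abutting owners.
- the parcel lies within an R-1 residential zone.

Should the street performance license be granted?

(i) no complaint in 24 mo. — holds.
(ii) ≤ 25 units — met.
(iii) all abutters consent — holds.
(a) = T OR T OR T = true.
(i) commercially zoned — not met.
(ii) no code violations — fails.
(b): F OR F → false.
(1) = T AND F = false.
(2) insurance ≥ $150,000 — not met.
Overall: F OR F → false.

No — denied.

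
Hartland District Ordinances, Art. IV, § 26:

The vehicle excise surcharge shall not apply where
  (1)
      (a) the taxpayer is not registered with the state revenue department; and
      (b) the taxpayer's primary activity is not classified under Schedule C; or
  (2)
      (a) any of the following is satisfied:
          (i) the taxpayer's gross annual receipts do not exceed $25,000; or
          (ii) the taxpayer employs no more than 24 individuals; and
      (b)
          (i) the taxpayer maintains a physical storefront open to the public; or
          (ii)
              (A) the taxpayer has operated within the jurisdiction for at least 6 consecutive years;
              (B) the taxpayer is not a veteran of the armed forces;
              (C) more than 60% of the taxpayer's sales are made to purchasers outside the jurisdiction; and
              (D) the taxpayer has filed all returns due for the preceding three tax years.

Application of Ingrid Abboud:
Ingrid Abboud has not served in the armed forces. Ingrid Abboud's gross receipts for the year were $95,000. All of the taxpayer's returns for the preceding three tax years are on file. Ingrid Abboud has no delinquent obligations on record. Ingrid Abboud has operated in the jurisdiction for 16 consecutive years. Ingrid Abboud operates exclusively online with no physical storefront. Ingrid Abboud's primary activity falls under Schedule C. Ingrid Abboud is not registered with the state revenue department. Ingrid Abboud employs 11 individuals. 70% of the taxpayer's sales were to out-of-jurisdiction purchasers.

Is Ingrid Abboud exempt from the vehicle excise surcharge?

Yes — exempt.

(a) not (state-registered) — met.
(b) not (Schedule C activity) — not met.
(1): T AND F → false.
(i) receipts ≤ $25,000 — fails.
(ii) ≤ 24 employees — met.
So (a) is satisfied (F OR T).
(i) has storefront — fails.
(A) ≥ 6 yrs in jurisdiction — met.
(B) not (veteran) — holds.
(C) >60% out-of-jur. sales — met.
(D) returns current — satisfied.
(ii): T AND T AND T AND T → true.
(b): F OR T → true.
So (2) is satisfied (T AND T).
Overall = F OR T = true.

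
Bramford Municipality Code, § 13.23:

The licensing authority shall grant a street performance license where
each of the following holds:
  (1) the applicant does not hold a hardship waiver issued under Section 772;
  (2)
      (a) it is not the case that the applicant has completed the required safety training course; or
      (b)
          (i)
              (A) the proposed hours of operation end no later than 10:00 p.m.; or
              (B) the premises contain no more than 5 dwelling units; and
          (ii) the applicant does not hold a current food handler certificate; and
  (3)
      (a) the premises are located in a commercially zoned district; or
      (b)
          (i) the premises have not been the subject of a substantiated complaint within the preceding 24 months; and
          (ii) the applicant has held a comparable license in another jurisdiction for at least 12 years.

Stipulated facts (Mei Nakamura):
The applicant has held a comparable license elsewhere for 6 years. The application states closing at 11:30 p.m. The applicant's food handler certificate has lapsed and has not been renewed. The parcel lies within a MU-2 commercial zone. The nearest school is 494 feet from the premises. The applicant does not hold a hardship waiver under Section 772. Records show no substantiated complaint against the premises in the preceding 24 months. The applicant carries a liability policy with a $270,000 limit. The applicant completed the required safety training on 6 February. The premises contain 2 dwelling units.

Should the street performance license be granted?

Yes — granted.

(1) not (hardship waiver) — holds.
(a) not (safety training) — not met.
(A) closes by 10 p.m. — fails.
(B) ≤ 5 units — holds.
So (i) is satisfied (F OR T).
(ii) not (food handler cert.) — satisfied.
So (b) is satisfied (T AND T).
(2): F OR T → true.
(a) commercially zoned — met.
(i) no complaint in 24 mo. — holds.
(ii) prior license ≥ 12 yr — not satisfied.
(b): T AND F → false.
(3) = T OR F = true.
Overall = T AND T AND T = true.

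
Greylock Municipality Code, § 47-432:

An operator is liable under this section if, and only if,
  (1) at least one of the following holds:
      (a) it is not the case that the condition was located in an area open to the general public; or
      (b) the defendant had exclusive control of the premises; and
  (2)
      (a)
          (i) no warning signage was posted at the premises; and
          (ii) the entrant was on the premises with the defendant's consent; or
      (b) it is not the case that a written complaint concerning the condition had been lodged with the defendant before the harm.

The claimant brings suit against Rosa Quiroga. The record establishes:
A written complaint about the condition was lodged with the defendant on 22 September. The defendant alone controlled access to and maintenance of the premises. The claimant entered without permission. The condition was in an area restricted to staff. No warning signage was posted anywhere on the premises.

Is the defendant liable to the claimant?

(a) not (public area) — satisfied.
(b) exclusive control — holds.
So (1) is satisfied (T OR T).
(i) no signage posted — satisfied.
(ii) consent to enter — fails.
(a) = T AND F = false.
(b) not (complaint lodged) — not satisfied.
(2) = F OR F = false.
Overall = T AND F = false.

No — not liable.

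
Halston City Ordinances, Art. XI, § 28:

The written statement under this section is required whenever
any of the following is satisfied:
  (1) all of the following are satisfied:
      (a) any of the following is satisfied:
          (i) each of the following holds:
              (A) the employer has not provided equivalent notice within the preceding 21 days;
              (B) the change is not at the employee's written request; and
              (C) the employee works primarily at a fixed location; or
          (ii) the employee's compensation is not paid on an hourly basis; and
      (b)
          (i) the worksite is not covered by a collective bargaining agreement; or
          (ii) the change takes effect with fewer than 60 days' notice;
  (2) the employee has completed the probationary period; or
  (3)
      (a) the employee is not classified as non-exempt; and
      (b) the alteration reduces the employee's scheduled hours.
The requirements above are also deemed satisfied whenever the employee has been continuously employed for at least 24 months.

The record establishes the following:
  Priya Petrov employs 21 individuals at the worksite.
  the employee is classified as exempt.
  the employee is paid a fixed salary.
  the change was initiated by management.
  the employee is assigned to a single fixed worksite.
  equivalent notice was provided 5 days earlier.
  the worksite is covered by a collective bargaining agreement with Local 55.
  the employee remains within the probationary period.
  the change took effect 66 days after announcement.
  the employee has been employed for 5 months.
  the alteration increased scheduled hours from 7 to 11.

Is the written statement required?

No — not required.

(A) no recent notice — fails.
(B) not employee-requested — met.
(C) fixed location — met.
(i) = F AND T AND T = false.
(ii) not (hourly-paid) — met.
(a) = F OR T = true.
(i) no CBA — not met.
(ii) < 60 days' notice — fails.
So (b) is not satisfied (F OR F).
(1) = T AND F = false.
(2) past probation — not met.
(a) not (non-exempt) — satisfied.
(b) hours reduced — not satisfied.
(3): T AND F → false.
Overall = F OR F OR F = false.
Exception (tenure ≥ 24 mo.) — not satisfied.
Result: main false OR exception false → false.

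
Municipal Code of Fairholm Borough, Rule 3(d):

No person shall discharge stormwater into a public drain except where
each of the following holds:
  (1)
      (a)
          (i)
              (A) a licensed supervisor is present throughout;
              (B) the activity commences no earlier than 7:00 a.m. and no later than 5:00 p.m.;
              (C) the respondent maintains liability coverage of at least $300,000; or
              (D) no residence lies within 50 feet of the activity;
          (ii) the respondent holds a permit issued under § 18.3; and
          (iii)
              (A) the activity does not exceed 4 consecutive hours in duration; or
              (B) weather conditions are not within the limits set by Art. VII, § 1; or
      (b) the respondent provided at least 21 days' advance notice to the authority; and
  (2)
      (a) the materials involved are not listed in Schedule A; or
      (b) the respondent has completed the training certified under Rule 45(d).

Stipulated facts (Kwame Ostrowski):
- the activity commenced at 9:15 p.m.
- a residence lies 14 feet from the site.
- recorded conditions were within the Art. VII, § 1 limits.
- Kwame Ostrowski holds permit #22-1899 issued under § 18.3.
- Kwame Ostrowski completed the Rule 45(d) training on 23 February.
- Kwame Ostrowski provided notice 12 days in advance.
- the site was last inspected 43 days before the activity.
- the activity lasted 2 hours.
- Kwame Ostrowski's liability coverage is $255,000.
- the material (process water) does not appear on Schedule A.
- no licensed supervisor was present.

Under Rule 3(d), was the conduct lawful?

No — unlawful.

(A) supervisor present — not satisfied.
(B) start within hours — not met.
(C) coverage ≥ $300,000 — not met.
(D) no residence in 50 ft — fails.
(i) = F OR F OR F OR F = false.
(ii) holds permit — met.
(A) ≤ 4 hrs duration — met.
(B) not (weather ok) — fails.
(iii) = T OR F = true.
(a): F AND T AND T → false.
(b) ≥21 days' notice — not satisfied.
So (1) is not satisfied (F OR F).
(a) not (Schedule A material) — met.
(b) training certified — met.
So (2) is satisfied (T OR T).
Overall = F AND T = false.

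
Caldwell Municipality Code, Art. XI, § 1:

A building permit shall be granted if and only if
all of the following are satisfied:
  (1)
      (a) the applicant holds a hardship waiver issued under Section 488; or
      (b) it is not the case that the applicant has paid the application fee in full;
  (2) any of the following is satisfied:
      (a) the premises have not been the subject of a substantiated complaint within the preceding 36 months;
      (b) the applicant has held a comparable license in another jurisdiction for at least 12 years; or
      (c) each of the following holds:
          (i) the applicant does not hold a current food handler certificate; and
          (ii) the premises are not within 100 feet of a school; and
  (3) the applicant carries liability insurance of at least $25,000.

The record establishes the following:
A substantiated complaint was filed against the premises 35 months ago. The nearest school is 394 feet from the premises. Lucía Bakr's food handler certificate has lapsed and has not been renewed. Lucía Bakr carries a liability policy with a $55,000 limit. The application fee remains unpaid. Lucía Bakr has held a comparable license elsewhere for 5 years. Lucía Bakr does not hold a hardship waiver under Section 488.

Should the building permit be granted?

Yes — granted.

(a) hardship waiver — not satisfied.
(b) not (fee paid) — satisfied.
So (1) is satisfied (F OR T).
(a) no complaint in 36 mo. — fails.
(b) prior license ≥ 12 yr — not met.
(i) not (food handler cert.) — holds.
(ii) ≥100 ft from school — satisfied.
(c): T AND T → true.
(2) = F OR F OR T = true.
(3) insurance ≥ $25,000 — holds.
Overall = T AND T AND T = true.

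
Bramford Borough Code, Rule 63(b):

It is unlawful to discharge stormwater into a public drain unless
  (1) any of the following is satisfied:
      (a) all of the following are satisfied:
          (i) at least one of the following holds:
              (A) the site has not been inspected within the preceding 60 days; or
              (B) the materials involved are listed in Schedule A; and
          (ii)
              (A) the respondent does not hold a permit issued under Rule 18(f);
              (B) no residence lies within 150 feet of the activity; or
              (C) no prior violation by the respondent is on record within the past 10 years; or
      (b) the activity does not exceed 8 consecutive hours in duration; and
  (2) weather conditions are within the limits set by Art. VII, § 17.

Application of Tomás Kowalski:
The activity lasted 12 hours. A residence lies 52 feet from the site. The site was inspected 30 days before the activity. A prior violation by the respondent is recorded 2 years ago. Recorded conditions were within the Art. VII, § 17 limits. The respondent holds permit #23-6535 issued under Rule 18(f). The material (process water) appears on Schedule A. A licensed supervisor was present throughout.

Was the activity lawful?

(A) not (site inspected) — fails.
(B) Schedule A material — met.
(i): F OR T → true.
(A) not (holds permit) — not met.
(B) no residence in 150 ft — not satisfied.
(C) no prior violation — not met.
(ii): F OR F OR F → false.
(a): T AND F → false.
(b) ≤ 8 hrs duration — not satisfied.
(1) = F OR F = false.
(2) weather ok — satisfied.
So Overall is not satisfied (F AND T).

No — unlawful.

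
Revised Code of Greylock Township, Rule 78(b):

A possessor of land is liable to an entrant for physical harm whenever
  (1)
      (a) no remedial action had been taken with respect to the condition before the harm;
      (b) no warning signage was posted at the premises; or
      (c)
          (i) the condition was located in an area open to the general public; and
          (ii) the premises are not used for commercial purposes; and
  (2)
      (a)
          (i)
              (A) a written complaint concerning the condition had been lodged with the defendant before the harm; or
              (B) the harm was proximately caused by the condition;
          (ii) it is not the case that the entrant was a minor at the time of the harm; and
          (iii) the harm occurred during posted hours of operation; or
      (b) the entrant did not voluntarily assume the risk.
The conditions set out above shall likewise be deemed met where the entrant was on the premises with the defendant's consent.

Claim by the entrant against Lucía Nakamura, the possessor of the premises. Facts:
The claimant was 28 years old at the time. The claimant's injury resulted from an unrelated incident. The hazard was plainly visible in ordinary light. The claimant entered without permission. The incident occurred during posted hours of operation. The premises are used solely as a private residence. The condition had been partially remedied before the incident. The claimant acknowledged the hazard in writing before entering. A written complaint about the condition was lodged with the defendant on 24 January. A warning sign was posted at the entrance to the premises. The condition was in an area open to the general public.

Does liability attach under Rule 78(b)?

(a) no remedial action — not met.
(b) no signage posted — fails.
(i) public area — holds.
(ii) not (commercial use) — satisfied.
(c) = T AND T = true.
So (1) is satisfied (F OR F OR T).
(A) complaint lodged — holds.
(B) proximate cause — fails.
(i) = T OR F = true.
(ii) not (entrant a minor) — met.
(iii) during posted hours — holds.
(a): T AND T AND T → true.
(b) no assumed risk — fails.
(2): T OR F → true.
Overall = T AND T = true.
Exception (consent to enter) — not satisfied.
Result: main true OR exception false → true.

Yes — liable.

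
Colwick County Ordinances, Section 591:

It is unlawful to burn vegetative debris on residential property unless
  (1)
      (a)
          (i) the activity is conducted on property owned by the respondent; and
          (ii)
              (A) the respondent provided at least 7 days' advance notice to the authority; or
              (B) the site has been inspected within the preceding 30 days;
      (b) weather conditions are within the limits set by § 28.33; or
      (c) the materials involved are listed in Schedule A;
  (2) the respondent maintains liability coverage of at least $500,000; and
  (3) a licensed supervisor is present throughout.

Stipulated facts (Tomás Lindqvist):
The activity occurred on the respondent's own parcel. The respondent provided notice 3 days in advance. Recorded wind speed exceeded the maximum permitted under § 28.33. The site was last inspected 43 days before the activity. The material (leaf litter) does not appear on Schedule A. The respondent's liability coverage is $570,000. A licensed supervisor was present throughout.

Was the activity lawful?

No — unlawful.

(i) own property — holds.
(A) ≥7 days' notice — not satisfied.
(B) site inspected — not met.
(ii): F OR F → false.
(a) = T AND F = false.
(b) weather ok — not satisfied.
(c) Schedule A material — not met.
(1): F OR F OR F → false.
(2) coverage ≥ $500,000 — holds.
(3) supervisor present — satisfied.
Overall = F AND T AND T = false.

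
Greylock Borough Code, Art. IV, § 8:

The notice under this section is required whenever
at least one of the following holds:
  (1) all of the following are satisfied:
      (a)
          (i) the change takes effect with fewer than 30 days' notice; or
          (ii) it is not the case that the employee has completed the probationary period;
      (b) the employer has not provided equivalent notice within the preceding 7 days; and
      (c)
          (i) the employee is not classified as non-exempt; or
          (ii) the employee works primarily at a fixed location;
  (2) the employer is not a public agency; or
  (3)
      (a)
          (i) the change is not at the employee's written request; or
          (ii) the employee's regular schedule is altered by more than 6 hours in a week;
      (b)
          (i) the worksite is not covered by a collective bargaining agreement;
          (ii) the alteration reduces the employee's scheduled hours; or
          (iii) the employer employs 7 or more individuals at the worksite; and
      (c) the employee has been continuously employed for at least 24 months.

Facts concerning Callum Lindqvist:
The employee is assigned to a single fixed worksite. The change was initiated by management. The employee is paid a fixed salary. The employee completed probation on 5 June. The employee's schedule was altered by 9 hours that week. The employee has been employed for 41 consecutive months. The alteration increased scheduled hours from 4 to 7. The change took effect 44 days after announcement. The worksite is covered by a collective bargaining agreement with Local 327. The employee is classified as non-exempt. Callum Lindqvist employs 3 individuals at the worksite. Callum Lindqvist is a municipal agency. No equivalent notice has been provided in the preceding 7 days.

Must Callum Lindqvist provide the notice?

No — not required.

(i) < 30 days' notice — not satisfied.
(ii) not (past probation) — not satisfied.
(a) = F OR F = false.
(b) no recent notice — holds.
(i) not (non-exempt) — fails.
(ii) fixed location — holds.
So (c) is satisfied (F OR T).
(1): F AND T AND T → false.
(2) not (public agency) — not satisfied.
(i) not employee-requested — met.
(ii) schedule shift > 6h — met.
(a): T OR T → true.
(i) no CBA — fails.
(ii) hours reduced — not satisfied.
(iii) ≥ 7 at site — fails.
So (b) is not satisfied (F OR F OR F).
(c) tenure ≥ 24 mo. — satisfied.
(3) = T AND F AND T = false.
Overall: F OR F OR F → false.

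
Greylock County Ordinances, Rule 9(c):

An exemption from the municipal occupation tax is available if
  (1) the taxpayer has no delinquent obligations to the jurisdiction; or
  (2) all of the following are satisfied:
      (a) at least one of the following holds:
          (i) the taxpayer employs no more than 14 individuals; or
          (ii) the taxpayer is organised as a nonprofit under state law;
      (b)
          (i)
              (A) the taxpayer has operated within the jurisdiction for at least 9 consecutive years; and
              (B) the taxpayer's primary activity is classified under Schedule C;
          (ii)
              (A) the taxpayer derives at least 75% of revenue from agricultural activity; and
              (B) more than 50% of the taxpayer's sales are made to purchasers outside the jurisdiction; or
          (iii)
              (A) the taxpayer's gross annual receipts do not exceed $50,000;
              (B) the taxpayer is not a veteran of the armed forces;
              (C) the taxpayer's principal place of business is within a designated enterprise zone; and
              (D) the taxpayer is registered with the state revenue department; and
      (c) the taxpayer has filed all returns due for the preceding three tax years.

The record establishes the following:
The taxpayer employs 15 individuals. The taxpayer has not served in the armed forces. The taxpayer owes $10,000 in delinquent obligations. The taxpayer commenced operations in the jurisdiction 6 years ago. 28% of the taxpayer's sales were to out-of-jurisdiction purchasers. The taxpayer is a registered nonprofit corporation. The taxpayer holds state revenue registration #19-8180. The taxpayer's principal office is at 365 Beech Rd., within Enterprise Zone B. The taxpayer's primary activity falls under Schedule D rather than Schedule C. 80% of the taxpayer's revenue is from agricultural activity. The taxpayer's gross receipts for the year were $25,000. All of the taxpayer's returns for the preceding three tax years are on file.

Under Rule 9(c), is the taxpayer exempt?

Yes — exempt.

(1) no delinquency — not satisfied.
(i) ≤ 14 employees — not met.
(ii) nonprofit — satisfied.
(a): F OR T → true.
(A) ≥ 9 yrs in jurisdiction — fails.
(B) Schedule C activity — not met.
So (i) is not satisfied (F AND F).
(A) ≥75% agricultural — satisfied.
(B) >50% out-of-jur. sales — not met.
(ii): T AND F → false.
(A) receipts ≤ $50,000 — met.
(B) not (veteran) — holds.
(C) in enterprise zone — met.
(D) state-registered — satisfied.
(iii): T AND T AND T AND T → true.
(b): F OR F OR T → true.
(c) returns current — met.
(2) = T AND T AND T = true.
So Overall is satisfied (F OR T).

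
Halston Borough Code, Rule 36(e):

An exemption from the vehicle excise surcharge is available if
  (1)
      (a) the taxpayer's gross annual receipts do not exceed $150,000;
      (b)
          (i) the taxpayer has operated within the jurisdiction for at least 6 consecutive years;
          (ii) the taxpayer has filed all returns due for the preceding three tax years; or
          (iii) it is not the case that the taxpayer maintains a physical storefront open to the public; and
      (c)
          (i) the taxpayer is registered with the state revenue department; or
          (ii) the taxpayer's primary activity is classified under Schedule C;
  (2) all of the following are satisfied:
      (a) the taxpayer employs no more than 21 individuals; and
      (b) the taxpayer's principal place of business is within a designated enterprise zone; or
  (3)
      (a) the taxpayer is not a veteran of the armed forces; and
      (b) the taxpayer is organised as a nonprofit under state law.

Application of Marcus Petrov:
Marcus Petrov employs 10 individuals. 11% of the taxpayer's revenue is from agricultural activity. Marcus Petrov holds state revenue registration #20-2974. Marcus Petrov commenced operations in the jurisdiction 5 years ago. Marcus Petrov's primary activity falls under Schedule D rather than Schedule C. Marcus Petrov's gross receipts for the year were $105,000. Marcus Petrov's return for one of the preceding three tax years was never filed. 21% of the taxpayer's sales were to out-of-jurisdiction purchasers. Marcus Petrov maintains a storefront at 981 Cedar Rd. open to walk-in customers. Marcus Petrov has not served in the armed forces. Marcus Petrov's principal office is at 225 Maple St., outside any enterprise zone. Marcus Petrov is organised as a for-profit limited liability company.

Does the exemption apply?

(a) receipts ≤ $150,000 — satisfied.
(i) ≥ 6 yrs in jurisdiction — not satisfied.
(ii) returns current — not satisfied.
(iii) not (has storefront) — fails.
So (b) is not satisfied (F OR F OR F).
(i) state-registered — met.
(ii) Schedule C activity — not met.
(c) = T OR F = true.
So (1) is not satisfied (T AND F AND T).
(a) ≤ 21 employees — holds.
(b) in enterprise zone — not met.
So (2) is not satisfied (T AND F).
(a) not (veteran) — satisfied.
(b) nonprofit — fails.
So (3) is not satisfied (T AND F).
Overall: F OR F OR F → false.

No — not exempt.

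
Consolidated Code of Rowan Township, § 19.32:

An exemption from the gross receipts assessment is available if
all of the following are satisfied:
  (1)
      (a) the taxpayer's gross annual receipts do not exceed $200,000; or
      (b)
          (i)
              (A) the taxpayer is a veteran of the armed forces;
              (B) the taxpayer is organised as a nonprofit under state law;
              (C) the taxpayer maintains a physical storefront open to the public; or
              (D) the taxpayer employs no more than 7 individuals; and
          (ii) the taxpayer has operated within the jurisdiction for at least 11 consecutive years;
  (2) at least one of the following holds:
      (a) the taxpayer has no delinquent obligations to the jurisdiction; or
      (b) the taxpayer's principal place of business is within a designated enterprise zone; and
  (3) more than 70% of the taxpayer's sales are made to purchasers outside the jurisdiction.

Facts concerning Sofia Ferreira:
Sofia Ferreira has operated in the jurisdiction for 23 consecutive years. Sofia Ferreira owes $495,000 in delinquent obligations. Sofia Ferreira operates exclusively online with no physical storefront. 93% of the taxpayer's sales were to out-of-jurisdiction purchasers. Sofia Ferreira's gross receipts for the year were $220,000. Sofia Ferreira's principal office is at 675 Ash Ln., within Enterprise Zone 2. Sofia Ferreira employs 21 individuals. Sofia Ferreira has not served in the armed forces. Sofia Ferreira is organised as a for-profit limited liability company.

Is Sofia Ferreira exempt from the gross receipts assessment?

No — not exempt.

(a) receipts ≤ $200,000 — fails.
(A) veteran — not satisfied.
(B) nonprofit — not satisfied.
(C) has storefront — not satisfied.
(D) ≤ 7 employees — fails.
So (i) is not satisfied (F OR F OR F OR F).
(ii) ≥ 11 yrs in jurisdiction — met.
So (b) is not satisfied (F AND T).
(1): F OR F → false.
(a) no delinquency — fails.
(b) in enterprise zone — holds.
(2): F OR T → true.
(3) >70% out-of-jur. sales — met.
So Overall is not satisfied (F AND T AND T).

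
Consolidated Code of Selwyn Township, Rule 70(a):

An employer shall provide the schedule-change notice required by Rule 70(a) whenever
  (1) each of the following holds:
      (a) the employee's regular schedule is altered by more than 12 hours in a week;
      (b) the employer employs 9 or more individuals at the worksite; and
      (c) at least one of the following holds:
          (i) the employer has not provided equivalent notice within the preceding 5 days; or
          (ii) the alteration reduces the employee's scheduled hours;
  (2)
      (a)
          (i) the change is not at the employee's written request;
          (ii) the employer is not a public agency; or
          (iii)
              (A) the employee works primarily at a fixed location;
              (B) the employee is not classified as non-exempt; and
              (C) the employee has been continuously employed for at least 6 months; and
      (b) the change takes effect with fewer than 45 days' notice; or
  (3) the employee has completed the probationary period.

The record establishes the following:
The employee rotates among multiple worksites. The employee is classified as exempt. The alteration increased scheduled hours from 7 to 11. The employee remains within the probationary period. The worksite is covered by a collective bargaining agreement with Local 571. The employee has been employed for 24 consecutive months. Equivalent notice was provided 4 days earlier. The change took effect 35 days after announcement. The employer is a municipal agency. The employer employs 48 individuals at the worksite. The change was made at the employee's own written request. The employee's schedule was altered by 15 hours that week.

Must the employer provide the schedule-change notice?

(a) schedule shift > 12h — satisfied.
(b) ≥ 9 at site — holds.
(i) no recent notice — not satisfied.
(ii) hours reduced — not satisfied.
So (c) is not satisfied (F OR F).
(1): T AND T AND F → false.
(i) not employee-requested — not met.
(ii) not (public agency) — not satisfied.
(A) fixed location — not met.
(B) not (non-exempt) — holds.
(C) tenure ≥ 6 mo. — holds.
(iii) = F AND T AND T = false.
(a): F OR F OR F → false.
(b) < 45 days' notice — met.
(2) = F AND T = false.
(3) past probation — not met.
So Overall is not satisfied (F OR F OR F).

No — not required.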